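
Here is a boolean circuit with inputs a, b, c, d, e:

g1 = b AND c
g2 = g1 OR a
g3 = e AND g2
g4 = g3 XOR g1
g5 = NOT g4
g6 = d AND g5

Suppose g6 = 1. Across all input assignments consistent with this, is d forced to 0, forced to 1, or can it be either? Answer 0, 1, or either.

1

g6 = d AND g5 must be 1, so both d = 1 and g5 = 1.
Every assignment with g6 = 1 has d = 1; there are 11 such assignment(s).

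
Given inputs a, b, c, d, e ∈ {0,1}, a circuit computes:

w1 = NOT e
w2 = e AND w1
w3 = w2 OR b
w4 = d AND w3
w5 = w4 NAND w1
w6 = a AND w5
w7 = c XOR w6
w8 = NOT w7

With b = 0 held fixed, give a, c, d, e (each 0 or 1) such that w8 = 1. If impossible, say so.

a=0, c=0, d=1, e=1

Check with b = 0 and a=0, c=0, d=1, e=1:
w1 = NOT e = NOT 1 = 0
w2 = e AND w1 = 1 AND 0 = 0
w3 = w2 OR b = 0 OR 0 = 0
w4 = d AND w3 = 1 AND 0 = 0
w5 = w4 NAND w1 = 0 NAND 0 = 1
w6 = a AND w5 = 0 AND 1 = 0
w7 = c XOR w6 = 0 XOR 0 = 0
w8 = NOT w7 = NOT 0 = 1
So w8 = 1.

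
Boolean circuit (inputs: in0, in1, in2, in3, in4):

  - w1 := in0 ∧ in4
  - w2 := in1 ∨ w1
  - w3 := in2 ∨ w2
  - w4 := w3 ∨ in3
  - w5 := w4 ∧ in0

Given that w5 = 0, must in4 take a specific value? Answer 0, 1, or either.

Both values of in4 occur among assignments with w5 = 0:
  in4=0: in0=0, in1=0, in2=0, in3=0, in4=0
  in4=1: in0=0, in1=0, in2=0, in3=0, in4=1

either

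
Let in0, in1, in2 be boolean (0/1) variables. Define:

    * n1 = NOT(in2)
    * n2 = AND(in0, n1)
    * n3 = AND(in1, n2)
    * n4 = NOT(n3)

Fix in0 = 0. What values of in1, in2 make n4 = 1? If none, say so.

in1=0 in2=0

n4 = NOT(n3) must be 1, so n3 = 0.
n3 = AND(in1, n2) must be 0, so at least one of in1, n2 is 0.
Check with in0 = 0 and in1=0, in2=0:
n1 = NOT(in2) = NOT 0 = 1
n2 = AND(in0, n1) = AND(0, 1) = 0
n3 = AND(in1, n2) = AND(0, 0) = 0
n4 = NOT(n3) = NOT 0 = 1
So n4 = 1.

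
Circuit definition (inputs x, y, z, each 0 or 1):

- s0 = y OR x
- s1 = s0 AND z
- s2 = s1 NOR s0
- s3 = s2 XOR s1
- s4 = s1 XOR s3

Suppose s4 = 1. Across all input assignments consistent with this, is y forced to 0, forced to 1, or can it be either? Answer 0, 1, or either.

0

s4 = s1 XOR s3 must be 1, so s1 and s3 differ.
Every assignment with s4 = 1 has y = 0; there are 2 such assignment(s).
  x=0, y=0, z=0
  x=0, y=0, z=1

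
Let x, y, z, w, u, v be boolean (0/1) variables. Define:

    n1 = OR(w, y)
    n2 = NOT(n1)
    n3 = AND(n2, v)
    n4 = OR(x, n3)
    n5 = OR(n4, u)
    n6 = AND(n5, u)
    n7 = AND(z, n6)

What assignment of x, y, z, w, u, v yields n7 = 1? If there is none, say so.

x=1, y=0, z=1, w=1, u=1, v=1

n7 = AND(z, n6) must be 1, so both z = 1 and n6 = 1.
n6 = AND(n5, u) must be 1, so both n5 = 1 and u = 1.
Check with x=1, y=0, z=1, w=1, u=1, v=1:
n1 = OR(w, y) = OR(1, 0) = 1
n2 = NOT(n1) = NOT 1 = 0
n3 = AND(n2, v) = AND(0, 1) = 0
n4 = OR(x, n3) = OR(1, 0) = 1
n5 = OR(n4, u) = OR(1, 1) = 1
n6 = AND(n5, u) = AND(1, 1) = 1
n7 = AND(z, n6) = AND(1, 1) = 1
So n7 = 1 as required.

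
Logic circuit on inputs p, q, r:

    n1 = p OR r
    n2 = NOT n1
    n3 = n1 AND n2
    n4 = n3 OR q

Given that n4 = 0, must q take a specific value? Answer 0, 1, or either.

0

n4 = n3 OR q must be 0, so both n3 = 0 and q = 0.
Every assignment with n4 = 0 has q = 0; there are 4 such assignment(s).
  p=0, q=0, r=0
  p=0, q=0, r=1
  p=1, q=0, r=0
  p=1, q=0, r=1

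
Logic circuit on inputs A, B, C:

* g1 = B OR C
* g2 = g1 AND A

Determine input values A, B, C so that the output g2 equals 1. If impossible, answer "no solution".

g2 = g1 AND A must be 1, so both g1 = 1 and A = 1.
g1 = B OR C must be 1, so at least one of B, C is 1.
Check with A=1, B=1, C=0:
g1 = B OR C = 1 OR 0 = 1
g2 = g1 AND A = 1 AND 1 = 1
So g2 = 1 as required.

A=1, B=1, C=0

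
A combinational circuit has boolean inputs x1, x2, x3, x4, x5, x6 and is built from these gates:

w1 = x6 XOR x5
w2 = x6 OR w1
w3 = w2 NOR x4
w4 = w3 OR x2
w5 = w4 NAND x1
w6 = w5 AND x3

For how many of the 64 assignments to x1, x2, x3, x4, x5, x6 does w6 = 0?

41

w6 = w5 AND x3 must be 0, so at least one of w5, x3 is 0.
Enumerating the 64 input combinations, 41 give w6 = 0 and 23 give w6 = 1.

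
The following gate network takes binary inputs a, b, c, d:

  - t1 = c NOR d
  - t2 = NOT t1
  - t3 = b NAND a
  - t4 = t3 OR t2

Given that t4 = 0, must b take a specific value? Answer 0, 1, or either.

1

t4 = t3 OR t2 must be 0, so both t3 = 0 and t2 = 0.
t3 = b NAND a must be 0, so both b = 1 and a = 1.
Every assignment with t4 = 0 has b = 1; there are 1 such assignment(s).
  a=1, b=1, c=0, d=0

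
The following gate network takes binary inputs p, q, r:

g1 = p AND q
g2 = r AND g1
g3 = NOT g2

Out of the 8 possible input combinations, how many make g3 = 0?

g3 = NOT g2 must be 0, so g2 = 1.
g2 = r AND g1 must be 1, so both r = 1 and g1 = 1.
Enumerating the 8 input combinations, 1 give g3 = 0 and 7 give g3 = 1.

1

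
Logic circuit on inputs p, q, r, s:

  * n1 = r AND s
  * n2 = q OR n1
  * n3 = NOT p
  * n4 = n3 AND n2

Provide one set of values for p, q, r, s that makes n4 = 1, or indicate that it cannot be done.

Check with p=0 q=1 r=1 s=1:
n1 = r AND s = 1 AND 1 = 1
n2 = q OR n1 = 1 OR 1 = 1
n3 = NOT p = NOT 0 = 1
n4 = n3 AND n2 = 1 AND 1 = 1
So n4 = 1 as required.

p=0 q=1 r=1 s=1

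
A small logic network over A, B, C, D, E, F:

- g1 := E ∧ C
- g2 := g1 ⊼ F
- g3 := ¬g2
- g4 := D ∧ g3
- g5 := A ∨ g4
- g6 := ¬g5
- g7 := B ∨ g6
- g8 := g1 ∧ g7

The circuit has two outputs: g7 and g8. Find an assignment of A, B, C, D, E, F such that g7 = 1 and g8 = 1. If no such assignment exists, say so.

Check with A=1 B=1 C=1 D=1 E=1 F=0:
g1 = E ∧ C = 1 ∧ 1 = 1
g2 = g1 ⊼ F = 1 ⊼ 0 = 1
g3 = ¬g2 = ¬1 = 0
g4 = D ∧ g3 = 1 ∧ 0 = 0
g5 = A ∨ g4 = 1 ∨ 0 = 1
g6 = ¬g5 = ¬1 = 0
g7 = B ∨ g6 = 1 ∨ 0 = 1
g8 = g1 ∧ g7 = 1 ∧ 1 = 1
So g7 = 1 and g8 = 1.

A=1 B=1 C=1 D=1 E=1 F=0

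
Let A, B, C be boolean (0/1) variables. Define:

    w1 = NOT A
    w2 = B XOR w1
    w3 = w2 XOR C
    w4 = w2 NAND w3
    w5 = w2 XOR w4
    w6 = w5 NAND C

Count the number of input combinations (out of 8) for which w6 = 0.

w6 = w5 NAND C must be 0, so both w5 = 1 and C = 1.
w5 = w2 XOR w4 must be 1, so w2 and w4 differ.
Satisfying assignments:
  A=0, B=1, C=1
  A=1, B=0, C=1

2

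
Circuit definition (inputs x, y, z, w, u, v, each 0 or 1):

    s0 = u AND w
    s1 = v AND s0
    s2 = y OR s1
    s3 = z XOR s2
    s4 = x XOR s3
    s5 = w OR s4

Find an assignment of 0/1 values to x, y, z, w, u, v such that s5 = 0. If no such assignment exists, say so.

x=1 y=1 z=0 w=0 u=1 v=0

s5 = w OR s4 must be 0, so both w = 0 and s4 = 0.
s4 = x XOR s3 must be 0, so x and s3 are equal.
Check with x=1 y=1 z=0 w=0 u=1 v=0:
s0 = u AND w = 1 AND 0 = 0
s1 = v AND s0 = 0 AND 0 = 0
s2 = y OR s1 = 1 OR 0 = 1
s3 = z XOR s2 = 0 XOR 1 = 1
s4 = x XOR s3 = 1 XOR 1 = 0
s5 = w OR s4 = 0 OR 0 = 0
So s5 = 0 as required.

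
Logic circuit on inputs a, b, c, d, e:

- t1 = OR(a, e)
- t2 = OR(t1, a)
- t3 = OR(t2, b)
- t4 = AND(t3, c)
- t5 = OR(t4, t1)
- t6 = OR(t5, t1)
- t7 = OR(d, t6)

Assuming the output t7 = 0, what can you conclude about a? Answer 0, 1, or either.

0

t7 = OR(d, t6) must be 0, so both d = 0 and t6 = 0.
t6 = OR(t5, t1) must be 0, so both t5 = 0 and t1 = 0.
t5 = OR(t4, t1) must be 0, so both t4 = 0 and t1 = 0.
Every assignment with t7 = 0 has a = 0; there are 3 such assignment(s).
  a=0, b=0, c=0, d=0, e=0
  a=0, b=0, c=1, d=0, e=0
  a=0, b=1, c=0, d=0, e=0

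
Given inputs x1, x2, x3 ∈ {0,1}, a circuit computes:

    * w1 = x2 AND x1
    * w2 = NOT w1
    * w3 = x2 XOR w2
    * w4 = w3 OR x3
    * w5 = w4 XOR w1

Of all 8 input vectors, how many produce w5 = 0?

3

w5 = w4 XOR w1 must be 0, so w4 and w1 are equal.
Satisfying assignments:
  x1=0, x2=1, x3=0
  x1=1, x2=1, x3=0
  x1=1, x2=1, x3=1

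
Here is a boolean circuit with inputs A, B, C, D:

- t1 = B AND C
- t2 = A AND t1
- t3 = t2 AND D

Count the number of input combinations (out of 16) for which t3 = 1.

t3 = t2 AND D must be 1, so both t2 = 1 and D = 1.
Satisfying assignments:
  A=1, B=1, C=1, D=1

1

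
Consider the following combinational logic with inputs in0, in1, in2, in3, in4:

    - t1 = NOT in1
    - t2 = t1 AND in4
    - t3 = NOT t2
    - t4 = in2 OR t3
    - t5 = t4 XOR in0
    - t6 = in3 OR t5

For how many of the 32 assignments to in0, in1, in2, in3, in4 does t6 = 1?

t6 = in3 OR t5 must be 1, so at least one of in3, t5 is 1.
Enumerating the 32 input combinations, 24 give t6 = 1 and 8 give t6 = 0.

24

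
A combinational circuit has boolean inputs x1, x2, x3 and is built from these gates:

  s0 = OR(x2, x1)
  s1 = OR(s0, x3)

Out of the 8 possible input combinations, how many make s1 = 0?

1

s1 = OR(s0, x3) must be 0, so both s0 = 0 and x3 = 0.
Satisfying assignments:
  x1=0, x2=0, x3=0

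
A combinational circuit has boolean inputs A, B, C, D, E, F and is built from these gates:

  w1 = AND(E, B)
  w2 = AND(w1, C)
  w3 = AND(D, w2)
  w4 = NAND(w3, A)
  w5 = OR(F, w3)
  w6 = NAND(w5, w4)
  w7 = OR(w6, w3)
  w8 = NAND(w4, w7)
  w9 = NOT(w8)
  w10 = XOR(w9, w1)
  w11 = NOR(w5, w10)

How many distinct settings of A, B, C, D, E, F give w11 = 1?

6

w11 = NOR(w5, w10) must be 1, so both w5 = 0 and w10 = 0.
w5 = OR(F, w3) must be 0, so both F = 0 and w3 = 0.
Satisfying assignments:
  A=0, B=1, C=0, D=0, E=1, F=0
  A=0, B=1, C=0, D=1, E=1, F=0
  A=0, B=1, C=1, D=0, E=1, F=0
  A=1, B=1, C=0, D=0, E=1, F=0
  A=1, B=1, C=0, D=1, E=1, F=0
  A=1, B=1, C=1, D=0, E=1, F=0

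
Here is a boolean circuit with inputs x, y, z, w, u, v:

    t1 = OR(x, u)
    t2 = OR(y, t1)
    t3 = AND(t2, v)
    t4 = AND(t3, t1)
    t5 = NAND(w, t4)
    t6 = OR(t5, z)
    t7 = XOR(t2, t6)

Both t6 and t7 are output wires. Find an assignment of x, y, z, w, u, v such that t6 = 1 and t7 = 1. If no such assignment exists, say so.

x=0 y=0 z=0 w=0 u=0 v=0

Check with x=0 y=0 z=0 w=0 u=0 v=0:
t1 = OR(x, u) = OR(0, 0) = 0
t2 = OR(y, t1) = OR(0, 0) = 0
t3 = AND(t2, v) = AND(0, 0) = 0
t4 = AND(t3, t1) = AND(0, 0) = 0
t5 = NAND(w, t4) = NAND(0, 0) = 1
t6 = OR(t5, z) = OR(1, 0) = 1
t7 = XOR(t2, t6) = XOR(0, 1) = 1
So t6 = 1 and t7 = 1.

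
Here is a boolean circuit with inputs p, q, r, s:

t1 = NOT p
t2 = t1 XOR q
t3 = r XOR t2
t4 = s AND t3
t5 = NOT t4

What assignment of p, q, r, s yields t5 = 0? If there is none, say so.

p=0 q=1 r=1 s=1

t5 = NOT t4 must be 0, so t4 = 1.
Check with p=0 q=1 r=1 s=1:
t1 = NOT p = NOT 0 = 1
t2 = t1 XOR q = 1 XOR 1 = 0
t3 = r XOR t2 = 1 XOR 0 = 1
t4 = s AND t3 = 1 AND 1 = 1
t5 = NOT t4 = NOT 1 = 0
So t5 = 0 as required.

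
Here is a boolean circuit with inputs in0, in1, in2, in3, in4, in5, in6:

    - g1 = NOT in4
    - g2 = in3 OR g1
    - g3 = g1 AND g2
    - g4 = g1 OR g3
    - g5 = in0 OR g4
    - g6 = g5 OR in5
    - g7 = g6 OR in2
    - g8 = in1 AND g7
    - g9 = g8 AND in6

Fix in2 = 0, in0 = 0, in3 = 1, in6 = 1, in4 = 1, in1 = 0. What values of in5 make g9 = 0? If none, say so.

in5=1

Check with in2 = 0, in0 = 0, in3 = 1, in6 = 1, in4 = 1, in1 = 0 and in5=1:
g1 = NOT in4 = NOT 1 = 0
g2 = in3 OR g1 = 1 OR 0 = 1
g3 = g1 AND g2 = 0 AND 1 = 0
g4 = g1 OR g3 = 0 OR 0 = 0
g5 = in0 OR g4 = 0 OR 0 = 0
g6 = g5 OR in5 = 0 OR 1 = 1
g7 = g6 OR in2 = 1 OR 0 = 1
g8 = in1 AND g7 = 0 AND 1 = 0
g9 = g8 AND in6 = 0 AND 1 = 0
So g9 = 0.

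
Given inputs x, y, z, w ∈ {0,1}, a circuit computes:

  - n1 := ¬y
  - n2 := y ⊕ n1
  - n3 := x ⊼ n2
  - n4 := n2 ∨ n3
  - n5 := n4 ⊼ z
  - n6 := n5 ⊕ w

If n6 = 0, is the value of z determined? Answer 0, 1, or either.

Both values of z occur among assignments with n6 = 0:
  z=0: x=0, y=0, z=0, w=1
  z=1: x=0, y=0, z=1, w=0

either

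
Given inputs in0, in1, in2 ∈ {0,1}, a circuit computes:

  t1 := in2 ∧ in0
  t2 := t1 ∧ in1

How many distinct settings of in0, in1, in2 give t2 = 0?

7

t2 = t1 ∧ in1 must be 0, so at least one of t1, in1 is 0.
Enumerating the 8 input combinations, 7 give t2 = 0 and 1 give t2 = 1.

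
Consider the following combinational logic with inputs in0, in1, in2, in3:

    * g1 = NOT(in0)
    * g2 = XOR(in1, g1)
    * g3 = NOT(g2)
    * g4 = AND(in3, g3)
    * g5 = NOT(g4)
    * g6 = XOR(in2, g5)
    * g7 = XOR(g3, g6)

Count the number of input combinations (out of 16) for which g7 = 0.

8

g7 = XOR(g3, g6) must be 0, so g3 and g6 are equal.
Enumerating the 16 input combinations, 8 give g7 = 0 and 8 give g7 = 1.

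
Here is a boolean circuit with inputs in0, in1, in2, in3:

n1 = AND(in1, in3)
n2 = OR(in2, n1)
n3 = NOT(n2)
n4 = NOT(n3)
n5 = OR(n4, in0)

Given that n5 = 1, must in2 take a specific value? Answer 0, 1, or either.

either

Both values of in2 occur among assignments with n5 = 1:
  in2=0: in0=0, in1=1, in2=0, in3=1
  in2=1: in0=0, in1=0, in2=1, in3=0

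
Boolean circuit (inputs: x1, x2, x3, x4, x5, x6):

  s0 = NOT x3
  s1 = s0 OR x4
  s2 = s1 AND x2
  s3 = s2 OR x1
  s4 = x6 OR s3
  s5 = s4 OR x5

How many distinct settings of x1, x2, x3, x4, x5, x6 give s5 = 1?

s5 = s4 OR x5 must be 1, so at least one of s4, x5 is 1.
Enumerating the 64 input combinations, 59 give s5 = 1 and 5 give s5 = 0.

59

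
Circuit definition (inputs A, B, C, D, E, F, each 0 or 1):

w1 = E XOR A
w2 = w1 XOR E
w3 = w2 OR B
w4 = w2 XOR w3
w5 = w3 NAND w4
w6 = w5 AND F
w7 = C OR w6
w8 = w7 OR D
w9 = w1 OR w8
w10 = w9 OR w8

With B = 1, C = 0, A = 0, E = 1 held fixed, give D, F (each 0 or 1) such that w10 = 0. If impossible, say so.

no solution exists

With B = 1, C = 0, A = 0, E = 1 fixed, none of the 4 settings of D, F give w10 = 0.
For example, with D=1, F=0:
w1 = E XOR A = 1 XOR 0 = 1
w2 = w1 XOR E = 1 XOR 1 = 0
w3 = w2 OR B = 0 OR 1 = 1
w4 = w2 XOR w3 = 0 XOR 1 = 1
w5 = w3 NAND w4 = 1 NAND 1 = 0
w6 = w5 AND F = 0 AND 0 = 0
w7 = C OR w6 = 0 OR 0 = 0
w8 = w7 OR D = 0 OR 1 = 1
w9 = w1 OR w8 = 1 OR 1 = 1
w10 = w9 OR w8 = 1 OR 1 = 1
giving w10 = 1 ≠ 0.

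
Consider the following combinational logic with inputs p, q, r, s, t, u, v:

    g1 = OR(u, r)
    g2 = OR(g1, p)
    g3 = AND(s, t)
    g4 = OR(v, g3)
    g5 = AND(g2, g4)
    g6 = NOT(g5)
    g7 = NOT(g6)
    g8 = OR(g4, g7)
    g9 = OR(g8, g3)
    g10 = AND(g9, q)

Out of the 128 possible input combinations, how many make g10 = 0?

g10 = AND(g9, q) must be 0, so at least one of g9, q is 0.
Enumerating the 128 input combinations, 88 give g10 = 0 and 40 give g10 = 1.

88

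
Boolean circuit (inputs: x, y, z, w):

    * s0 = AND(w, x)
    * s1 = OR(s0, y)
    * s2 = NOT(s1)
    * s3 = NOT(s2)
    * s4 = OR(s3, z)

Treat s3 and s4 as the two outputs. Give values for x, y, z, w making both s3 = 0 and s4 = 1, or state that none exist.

Check with x=0 y=0 z=1 w=0:
s0 = AND(w, x) = AND(0, 0) = 0
s1 = OR(s0, y) = OR(0, 0) = 0
s2 = NOT(s1) = NOT 0 = 1
s3 = NOT(s2) = NOT 1 = 0
s4 = OR(s3, z) = OR(0, 1) = 1
So s3 = 0 and s4 = 1.

x=0 y=0 z=1 w=0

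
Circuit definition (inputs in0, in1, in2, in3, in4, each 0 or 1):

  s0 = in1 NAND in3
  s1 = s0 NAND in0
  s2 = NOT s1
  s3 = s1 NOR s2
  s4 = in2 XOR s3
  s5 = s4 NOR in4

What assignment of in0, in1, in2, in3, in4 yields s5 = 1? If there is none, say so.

in0=1 in1=0 in2=0 in3=0 in4=0

s5 = s4 NOR in4 must be 1, so both s4 = 0 and in4 = 0.
s4 = in2 XOR s3 must be 0, so in2 and s3 are equal.
Check with in0=1 in1=0 in2=0 in3=0 in4=0:
s0 = in1 NAND in3 = 0 NAND 0 = 1
s1 = s0 NAND in0 = 1 NAND 1 = 0
s2 = NOT s1 = NOT 0 = 1
s3 = s1 NOR s2 = 0 NOR 1 = 0
s4 = in2 XOR s3 = 0 XOR 0 = 0
s5 = s4 NOR in4 = 0 NOR 0 = 1
So s5 = 1 as required.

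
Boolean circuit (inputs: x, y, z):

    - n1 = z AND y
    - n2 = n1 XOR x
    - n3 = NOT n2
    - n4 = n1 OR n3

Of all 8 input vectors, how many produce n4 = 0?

n4 = n1 OR n3 must be 0, so both n1 = 0 and n3 = 0.
n1 = z AND y must be 0, so at least one of z, y is 0.
Satisfying assignments:
  x=1, y=0, z=0
  x=1, y=0, z=1
  x=1, y=1, z=0

3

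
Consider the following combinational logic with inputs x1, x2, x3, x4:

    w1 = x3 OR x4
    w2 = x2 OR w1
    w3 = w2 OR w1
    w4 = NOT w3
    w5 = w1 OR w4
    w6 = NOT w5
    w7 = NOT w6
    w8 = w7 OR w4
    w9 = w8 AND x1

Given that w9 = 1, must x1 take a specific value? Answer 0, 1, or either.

1

w9 = w8 AND x1 must be 1, so both w8 = 1 and x1 = 1.
Every assignment with w9 = 1 has x1 = 1; there are 7 such assignment(s).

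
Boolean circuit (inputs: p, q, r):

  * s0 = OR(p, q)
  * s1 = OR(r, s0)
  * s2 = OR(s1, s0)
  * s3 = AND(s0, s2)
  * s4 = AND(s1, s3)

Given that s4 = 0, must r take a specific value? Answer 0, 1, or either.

Both values of r occur among assignments with s4 = 0:
  r=0: p=0, q=0, r=0
  r=1: p=0, q=0, r=1

either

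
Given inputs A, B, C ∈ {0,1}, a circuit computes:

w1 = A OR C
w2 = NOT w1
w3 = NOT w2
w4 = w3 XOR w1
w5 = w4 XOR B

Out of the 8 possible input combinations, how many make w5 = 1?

4

w5 = w4 XOR B must be 1, so w4 and B differ.
Satisfying assignments:
  A=0, B=1, C=0
  A=0, B=1, C=1
  A=1, B=1, C=0
  A=1, B=1, C=1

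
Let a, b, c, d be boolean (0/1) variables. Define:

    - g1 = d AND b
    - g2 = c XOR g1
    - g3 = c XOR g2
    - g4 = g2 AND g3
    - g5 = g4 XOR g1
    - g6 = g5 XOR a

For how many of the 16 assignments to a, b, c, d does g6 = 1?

8

g6 = g5 XOR a must be 1, so g5 and a differ.
Enumerating the 16 input combinations, 8 give g6 = 1 and 8 give g6 = 0.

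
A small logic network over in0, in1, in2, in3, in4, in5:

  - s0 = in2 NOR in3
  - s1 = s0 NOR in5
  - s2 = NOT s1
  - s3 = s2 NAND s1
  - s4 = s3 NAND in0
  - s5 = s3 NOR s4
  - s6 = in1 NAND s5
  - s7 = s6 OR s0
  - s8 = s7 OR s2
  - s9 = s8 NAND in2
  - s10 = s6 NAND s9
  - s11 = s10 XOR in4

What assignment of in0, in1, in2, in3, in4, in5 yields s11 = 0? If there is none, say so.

in0=1, in1=0, in2=0, in3=0, in4=0, in5=0

s11 = s10 XOR in4 must be 0, so s10 and in4 are equal.
Check with in0=1, in1=0, in2=0, in3=0, in4=0, in5=0:
s0 = in2 NOR in3 = 0 NOR 0 = 1
s1 = s0 NOR in5 = 1 NOR 0 = 0
s2 = NOT s1 = NOT 0 = 1
s3 = s2 NAND s1 = 1 NAND 0 = 1
s4 = s3 NAND in0 = 1 NAND 1 = 0
s5 = s3 NOR s4 = 1 NOR 0 = 0
s6 = in1 NAND s5 = 0 NAND 0 = 1
s7 = s6 OR s0 = 1 OR 1 = 1
s8 = s7 OR s2 = 1 OR 1 = 1
s9 = s8 NAND in2 = 1 NAND 0 = 1
s10 = s6 NAND s9 = 1 NAND 1 = 0
s11 = s10 XOR in4 = 0 XOR 0 = 0
So s11 = 0 as required.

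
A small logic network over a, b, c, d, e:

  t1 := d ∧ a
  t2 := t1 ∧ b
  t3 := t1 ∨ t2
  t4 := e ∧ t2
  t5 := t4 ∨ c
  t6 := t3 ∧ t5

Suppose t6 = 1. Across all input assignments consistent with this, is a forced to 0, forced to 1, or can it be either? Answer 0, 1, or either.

1

t6 = t3 ∧ t5 must be 1, so both t3 = 1 and t5 = 1.
t3 = t1 ∨ t2 must be 1, so at least one of t1, t2 is 1.
t5 = t4 ∨ c must be 1, so at least one of t4, c is 1.
Every assignment with t6 = 1 has a = 1; there are 5 such assignment(s).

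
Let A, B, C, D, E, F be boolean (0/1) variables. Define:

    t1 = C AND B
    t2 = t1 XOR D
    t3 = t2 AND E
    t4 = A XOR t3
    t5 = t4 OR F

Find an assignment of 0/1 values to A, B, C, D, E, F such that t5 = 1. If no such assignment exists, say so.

Check with A=0, B=0, C=1, D=1, E=1, F=1:
t1 = C AND B = 1 AND 0 = 0
t2 = t1 XOR D = 0 XOR 1 = 1
t3 = t2 AND E = 1 AND 1 = 1
t4 = A XOR t3 = 0 XOR 1 = 1
t5 = t4 OR F = 1 OR 1 = 1
So t5 = 1 as required.

A=0, B=0, C=1, D=1, E=1, F=1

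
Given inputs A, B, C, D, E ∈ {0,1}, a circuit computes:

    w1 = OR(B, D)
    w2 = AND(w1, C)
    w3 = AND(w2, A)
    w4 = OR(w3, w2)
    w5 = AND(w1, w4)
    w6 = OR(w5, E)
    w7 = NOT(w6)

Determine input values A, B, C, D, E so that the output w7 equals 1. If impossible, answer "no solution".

A=0, B=0, C=1, D=0, E=0

w7 = NOT(w6) must be 1, so w6 = 0.
w6 = OR(w5, E) must be 0, so both w5 = 0 and E = 0.
Check with A=0, B=0, C=1, D=0, E=0:
w1 = OR(B, D) = OR(0, 0) = 0
w2 = AND(w1, C) = AND(0, 1) = 0
w3 = AND(w2, A) = AND(0, 0) = 0
w4 = OR(w3, w2) = OR(0, 0) = 0
w5 = AND(w1, w4) = AND(0, 0) = 0
w6 = OR(w5, E) = OR(0, 0) = 0
w7 = NOT(w6) = NOT 0 = 1
So w7 = 1 as required.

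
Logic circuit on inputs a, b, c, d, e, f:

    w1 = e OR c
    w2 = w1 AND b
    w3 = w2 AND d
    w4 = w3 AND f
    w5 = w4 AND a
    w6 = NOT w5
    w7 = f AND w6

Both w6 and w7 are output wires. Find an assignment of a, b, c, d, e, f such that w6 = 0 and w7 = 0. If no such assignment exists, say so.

Check with a=1, b=1, c=0, d=1, e=1, f=1:
w1 = e OR c = 1 OR 0 = 1
w2 = w1 AND b = 1 AND 1 = 1
w3 = w2 AND d = 1 AND 1 = 1
w4 = w3 AND f = 1 AND 1 = 1
w5 = w4 AND a = 1 AND 1 = 1
w6 = NOT w5 = NOT 1 = 0
w7 = f AND w6 = 1 AND 0 = 0
So w6 = 0 and w7 = 0.

a=1, b=1, c=0, d=1, e=1, f=1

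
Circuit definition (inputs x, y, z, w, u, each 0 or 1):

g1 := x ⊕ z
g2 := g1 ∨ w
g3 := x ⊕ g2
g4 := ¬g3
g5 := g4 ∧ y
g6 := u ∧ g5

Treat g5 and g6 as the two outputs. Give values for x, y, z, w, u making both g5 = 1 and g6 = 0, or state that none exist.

Check with x=1 y=1 z=0 w=1 u=0:
g1 = x ⊕ z = 1 ⊕ 0 = 1
g2 = g1 ∨ w = 1 ∨ 1 = 1
g3 = x ⊕ g2 = 1 ⊕ 1 = 0
g4 = ¬g3 = ¬0 = 1
g5 = g4 ∧ y = 1 ∧ 1 = 1
g6 = u ∧ g5 = 0 ∧ 1 = 0
So g5 = 1 and g6 = 0.

x=1 y=1 z=0 w=1 u=0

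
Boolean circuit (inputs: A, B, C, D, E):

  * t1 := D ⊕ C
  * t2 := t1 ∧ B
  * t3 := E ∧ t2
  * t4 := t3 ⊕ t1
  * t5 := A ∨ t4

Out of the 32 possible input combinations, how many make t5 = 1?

22

t5 = A ∨ t4 must be 1, so at least one of A, t4 is 1.
Enumerating the 32 input combinations, 22 give t5 = 1 and 10 give t5 = 0.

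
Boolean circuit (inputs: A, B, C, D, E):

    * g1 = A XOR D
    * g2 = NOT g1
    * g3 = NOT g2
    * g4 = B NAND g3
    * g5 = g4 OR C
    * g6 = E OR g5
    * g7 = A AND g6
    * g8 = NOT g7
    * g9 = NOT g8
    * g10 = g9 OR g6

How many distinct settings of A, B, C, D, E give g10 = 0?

2

g10 = g9 OR g6 must be 0, so both g9 = 0 and g6 = 0.
g9 = NOT g8 must be 0, so g8 = 1.
g6 = E OR g5 must be 0, so both E = 0 and g5 = 0.
Satisfying assignments:
  A=0, B=1, C=0, D=1, E=0
  A=1, B=1, C=0, D=0, E=0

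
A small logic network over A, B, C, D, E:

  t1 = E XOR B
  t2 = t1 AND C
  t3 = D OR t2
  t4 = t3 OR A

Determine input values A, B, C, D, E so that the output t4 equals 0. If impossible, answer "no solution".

A=0, B=0, C=0, D=0, E=0

t4 = t3 OR A must be 0, so both t3 = 0 and A = 0.
Check with A=0, B=0, C=0, D=0, E=0:
t1 = E XOR B = 0 XOR 0 = 0
t2 = t1 AND C = 0 AND 0 = 0
t3 = D OR t2 = 0 OR 0 = 0
t4 = t3 OR A = 0 OR 0 = 0
So t4 = 0 as required.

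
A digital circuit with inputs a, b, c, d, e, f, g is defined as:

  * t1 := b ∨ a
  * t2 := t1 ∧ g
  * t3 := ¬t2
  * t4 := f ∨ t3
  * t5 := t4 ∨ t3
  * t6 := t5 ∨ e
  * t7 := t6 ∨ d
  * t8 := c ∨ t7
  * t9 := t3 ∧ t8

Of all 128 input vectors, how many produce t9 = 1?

80

t9 = t3 ∧ t8 must be 1, so both t3 = 1 and t8 = 1.
t3 = ¬t2 must be 1, so t2 = 0.
t8 = c ∨ t7 must be 1, so at least one of c, t7 is 1.
Enumerating the 128 input combinations, 80 give t9 = 1 and 48 give t9 = 0.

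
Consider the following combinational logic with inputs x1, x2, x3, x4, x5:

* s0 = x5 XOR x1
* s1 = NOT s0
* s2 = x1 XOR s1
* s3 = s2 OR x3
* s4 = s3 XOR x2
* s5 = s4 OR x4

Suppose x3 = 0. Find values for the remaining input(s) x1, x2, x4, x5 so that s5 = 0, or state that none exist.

Check with x3 = 0 and x1=1, x2=0, x4=0, x5=1:
s0 = x5 XOR x1 = 1 XOR 1 = 0
s1 = NOT s0 = NOT 0 = 1
s2 = x1 XOR s1 = 1 XOR 1 = 0
s3 = s2 OR x3 = 0 OR 0 = 0
s4 = s3 XOR x2 = 0 XOR 0 = 0
s5 = s4 OR x4 = 0 OR 0 = 0
So s5 = 0.

x1=1, x2=0, x4=0, x5=1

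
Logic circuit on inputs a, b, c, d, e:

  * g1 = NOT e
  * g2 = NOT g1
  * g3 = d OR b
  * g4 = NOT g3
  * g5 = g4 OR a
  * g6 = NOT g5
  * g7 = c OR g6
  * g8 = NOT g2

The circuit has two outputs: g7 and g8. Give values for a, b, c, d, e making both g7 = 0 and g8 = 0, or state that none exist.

a=1 b=1 c=0 d=1 e=1

Check with a=1 b=1 c=0 d=1 e=1:
g1 = NOT e = NOT 1 = 0
g2 = NOT g1 = NOT 0 = 1
g3 = d OR b = 1 OR 1 = 1
g4 = NOT g3 = NOT 1 = 0
g5 = g4 OR a = 0 OR 1 = 1
g6 = NOT g5 = NOT 1 = 0
g7 = c OR g6 = 0 OR 0 = 0
g8 = NOT g2 = NOT 1 = 0
So g7 = 0 and g8 = 0.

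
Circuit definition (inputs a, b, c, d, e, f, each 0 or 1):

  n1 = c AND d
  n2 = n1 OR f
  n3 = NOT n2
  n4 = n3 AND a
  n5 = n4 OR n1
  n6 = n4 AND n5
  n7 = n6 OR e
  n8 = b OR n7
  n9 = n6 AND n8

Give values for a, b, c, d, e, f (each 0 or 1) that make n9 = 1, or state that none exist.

n9 = n6 AND n8 must be 1, so both n6 = 1 and n8 = 1.
n6 = n4 AND n5 must be 1, so both n4 = 1 and n5 = 1.
n8 = b OR n7 must be 1, so at least one of b, n7 is 1.
Check with a=1 b=1 c=1 d=0 e=0 f=0:
n1 = c AND d = 1 AND 0 = 0
n2 = n1 OR f = 0 OR 0 = 0
n3 = NOT n2 = NOT 0 = 1
n4 = n3 AND a = 1 AND 1 = 1
n5 = n4 OR n1 = 1 OR 0 = 1
n6 = n4 AND n5 = 1 AND 1 = 1
n7 = n6 OR e = 1 OR 0 = 1
n8 = b OR n7 = 1 OR 1 = 1
n9 = n6 AND n8 = 1 AND 1 = 1
So n9 = 1 as required.

a=1 b=1 c=1 d=0 e=0 f=0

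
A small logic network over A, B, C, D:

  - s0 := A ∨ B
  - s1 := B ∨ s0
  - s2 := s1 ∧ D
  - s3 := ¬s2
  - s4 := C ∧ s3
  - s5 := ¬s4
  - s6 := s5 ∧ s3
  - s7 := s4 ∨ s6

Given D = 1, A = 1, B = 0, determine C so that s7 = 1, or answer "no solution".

no solution exists

With D = 1, A = 1, B = 0 fixed, none of the 2 settings of C give s7 = 1.
For example, with C=0:
s0 = A ∨ B = 1 ∨ 0 = 1
s1 = B ∨ s0 = 0 ∨ 1 = 1
s2 = s1 ∧ D = 1 ∧ 1 = 1
s3 = ¬s2 = ¬1 = 0
s4 = C ∧ s3 = 0 ∧ 0 = 0
s5 = ¬s4 = ¬0 = 1
s6 = s5 ∧ s3 = 1 ∧ 0 = 0
s7 = s4 ∨ s6 = 0 ∨ 0 = 0
giving s7 = 0 ≠ 1.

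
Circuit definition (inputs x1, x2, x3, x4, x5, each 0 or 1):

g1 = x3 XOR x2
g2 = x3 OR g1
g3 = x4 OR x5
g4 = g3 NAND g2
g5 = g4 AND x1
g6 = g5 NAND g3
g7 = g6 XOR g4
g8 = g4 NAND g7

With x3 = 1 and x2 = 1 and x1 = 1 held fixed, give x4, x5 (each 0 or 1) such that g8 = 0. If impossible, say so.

no solution exists

With x3 = 1 and x2 = 1 and x1 = 1 fixed, none of the 4 settings of x4, x5 give g8 = 0.
For example, with x4=1, x5=1:
g1 = x3 XOR x2 = 1 XOR 1 = 0
g2 = x3 OR g1 = 1 OR 0 = 1
g3 = x4 OR x5 = 1 OR 1 = 1
g4 = g3 NAND g2 = 1 NAND 1 = 0
g5 = g4 AND x1 = 0 AND 1 = 0
g6 = g5 NAND g3 = 0 NAND 1 = 1
g7 = g6 XOR g4 = 1 XOR 0 = 1
g8 = g4 NAND g7 = 0 NAND 1 = 1
giving g8 = 1 ≠ 0.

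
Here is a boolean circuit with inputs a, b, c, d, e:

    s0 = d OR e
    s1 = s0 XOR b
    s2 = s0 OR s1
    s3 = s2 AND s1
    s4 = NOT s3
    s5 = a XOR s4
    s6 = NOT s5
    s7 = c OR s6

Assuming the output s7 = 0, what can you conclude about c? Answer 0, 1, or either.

0

s7 = c OR s6 must be 0, so both c = 0 and s6 = 0.
s6 = NOT s5 must be 0, so s5 = 1.
Every assignment with s7 = 0 has c = 0; there are 8 such assignment(s).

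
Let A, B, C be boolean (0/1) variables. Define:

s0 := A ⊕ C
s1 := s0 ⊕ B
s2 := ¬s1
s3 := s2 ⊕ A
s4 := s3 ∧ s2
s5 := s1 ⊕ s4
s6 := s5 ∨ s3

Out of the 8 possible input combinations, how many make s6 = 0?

s6 = s5 ∨ s3 must be 0, so both s5 = 0 and s3 = 0.
s5 = s1 ⊕ s4 must be 0, so s1 and s4 are equal.
s3 = s2 ⊕ A must be 0, so s2 and A are equal.
Satisfying assignments:
  A=1, B=0, C=1
  A=1, B=1, C=0

2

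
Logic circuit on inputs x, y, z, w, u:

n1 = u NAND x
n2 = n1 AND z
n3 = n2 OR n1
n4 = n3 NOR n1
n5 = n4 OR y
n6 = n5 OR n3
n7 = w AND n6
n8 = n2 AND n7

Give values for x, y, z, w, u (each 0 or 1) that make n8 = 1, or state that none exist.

Check with x=1, y=0, z=1, w=1, u=0:
n1 = u NAND x = 0 NAND 1 = 1
n2 = n1 AND z = 1 AND 1 = 1
n3 = n2 OR n1 = 1 OR 1 = 1
n4 = n3 NOR n1 = 1 NOR 1 = 0
n5 = n4 OR y = 0 OR 0 = 0
n6 = n5 OR n3 = 0 OR 1 = 1
n7 = w AND n6 = 1 AND 1 = 1
n8 = n2 AND n7 = 1 AND 1 = 1
So n8 = 1 as required.

x=1, y=0, z=1, w=1, u=0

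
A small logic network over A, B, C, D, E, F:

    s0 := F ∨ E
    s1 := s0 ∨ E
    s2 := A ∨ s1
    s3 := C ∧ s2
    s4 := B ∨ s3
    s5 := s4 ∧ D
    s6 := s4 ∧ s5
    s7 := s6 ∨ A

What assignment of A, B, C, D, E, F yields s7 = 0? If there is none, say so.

A=0, B=0, C=1, D=0, E=1, F=0

s7 = s6 ∨ A must be 0, so both s6 = 0 and A = 0.
Check with A=0, B=0, C=1, D=0, E=1, F=0:
s0 = F ∨ E = 0 ∨ 1 = 1
s1 = s0 ∨ E = 1 ∨ 1 = 1
s2 = A ∨ s1 = 0 ∨ 1 = 1
s3 = C ∧ s2 = 1 ∧ 1 = 1
s4 = B ∨ s3 = 0 ∨ 1 = 1
s5 = s4 ∧ D = 1 ∧ 0 = 0
s6 = s4 ∧ s5 = 1 ∧ 0 = 0
s7 = s6 ∨ A = 0 ∨ 0 = 0
So s7 = 0 as required.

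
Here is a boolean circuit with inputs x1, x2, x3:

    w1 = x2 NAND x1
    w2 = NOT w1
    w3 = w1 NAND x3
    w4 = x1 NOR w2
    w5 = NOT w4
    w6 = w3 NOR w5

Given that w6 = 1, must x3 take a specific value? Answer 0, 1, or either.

w6 = w3 NOR w5 must be 1, so both w3 = 0 and w5 = 0.
w3 = w1 NAND x3 must be 0, so both w1 = 1 and x3 = 1.
Every assignment with w6 = 1 has x3 = 1; there are 2 such assignment(s).
  x1=0, x2=0, x3=1
  x1=0, x2=1, x3=1

1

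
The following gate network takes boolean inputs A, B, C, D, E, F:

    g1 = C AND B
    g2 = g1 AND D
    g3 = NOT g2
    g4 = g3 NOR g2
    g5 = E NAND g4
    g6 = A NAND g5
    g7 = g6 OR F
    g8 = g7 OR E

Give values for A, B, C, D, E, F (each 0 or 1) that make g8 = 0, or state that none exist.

A=1, B=1, C=1, D=0, E=0, F=0

g8 = g7 OR E must be 0, so both g7 = 0 and E = 0.
g7 = g6 OR F must be 0, so both g6 = 0 and F = 0.
Check with A=1, B=1, C=1, D=0, E=0, F=0:
g1 = C AND B = 1 AND 1 = 1
g2 = g1 AND D = 1 AND 0 = 0
g3 = NOT g2 = NOT 0 = 1
g4 = g3 NOR g2 = 1 NOR 0 = 0
g5 = E NAND g4 = 0 NAND 0 = 1
g6 = A NAND g5 = 1 NAND 1 = 0
g7 = g6 OR F = 0 OR 0 = 0
g8 = g7 OR E = 0 OR 0 = 0
So g8 = 0 as required.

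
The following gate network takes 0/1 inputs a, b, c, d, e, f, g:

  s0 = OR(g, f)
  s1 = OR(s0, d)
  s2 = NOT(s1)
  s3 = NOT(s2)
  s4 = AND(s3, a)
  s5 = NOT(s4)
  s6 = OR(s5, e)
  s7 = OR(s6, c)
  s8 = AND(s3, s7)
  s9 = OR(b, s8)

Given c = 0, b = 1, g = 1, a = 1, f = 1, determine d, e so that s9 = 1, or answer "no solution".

Check with c = 0, b = 1, g = 1, a = 1, f = 1 and d=0, e=0:
s0 = OR(g, f) = OR(1, 1) = 1
s1 = OR(s0, d) = OR(1, 0) = 1
s2 = NOT(s1) = NOT 1 = 0
s3 = NOT(s2) = NOT 0 = 1
s4 = AND(s3, a) = AND(1, 1) = 1
s5 = NOT(s4) = NOT 1 = 0
s6 = OR(s5, e) = OR(0, 0) = 0
s7 = OR(s6, c) = OR(0, 0) = 0
s8 = AND(s3, s7) = AND(1, 0) = 0
s9 = OR(b, s8) = OR(1, 0) = 1
So s9 = 1.

d=0, e=0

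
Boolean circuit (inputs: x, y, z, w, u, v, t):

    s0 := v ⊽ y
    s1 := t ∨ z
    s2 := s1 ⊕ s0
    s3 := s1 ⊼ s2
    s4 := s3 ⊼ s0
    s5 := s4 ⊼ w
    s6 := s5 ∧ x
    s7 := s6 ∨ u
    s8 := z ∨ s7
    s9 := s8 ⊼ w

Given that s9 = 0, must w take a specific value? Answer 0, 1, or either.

s9 = s8 ⊼ w must be 0, so both s8 = 1 and w = 1.
s8 = z ∨ s7 must be 1, so at least one of z, s7 is 1.
Every assignment with s9 = 0 has w = 1; there are 50 such assignment(s).

1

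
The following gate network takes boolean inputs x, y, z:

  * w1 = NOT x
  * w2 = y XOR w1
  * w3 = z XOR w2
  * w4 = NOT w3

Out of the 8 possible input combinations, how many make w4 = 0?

4

w4 = NOT w3 must be 0, so w3 = 1.
w3 = z XOR w2 must be 1, so z and w2 differ.
Satisfying assignments:
  x=0, y=0, z=0
  x=0, y=1, z=1
  x=1, y=0, z=1
  x=1, y=1, z=0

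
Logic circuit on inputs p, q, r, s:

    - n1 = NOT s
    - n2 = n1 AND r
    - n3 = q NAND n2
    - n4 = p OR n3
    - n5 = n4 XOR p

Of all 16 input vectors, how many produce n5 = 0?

n5 = n4 XOR p must be 0, so n4 and p are equal.
Enumerating the 16 input combinations, 9 give n5 = 0 and 7 give n5 = 1.

9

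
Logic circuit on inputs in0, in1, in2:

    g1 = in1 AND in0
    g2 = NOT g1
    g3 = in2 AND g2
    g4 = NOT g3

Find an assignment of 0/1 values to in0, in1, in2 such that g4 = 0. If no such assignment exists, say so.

in0=1, in1=0, in2=1

Check with in0=1, in1=0, in2=1:
g1 = in1 AND in0 = 0 AND 1 = 0
g2 = NOT g1 = NOT 0 = 1
g3 = in2 AND g2 = 1 AND 1 = 1
g4 = NOT g3 = NOT 1 = 0
So g4 = 0 as required.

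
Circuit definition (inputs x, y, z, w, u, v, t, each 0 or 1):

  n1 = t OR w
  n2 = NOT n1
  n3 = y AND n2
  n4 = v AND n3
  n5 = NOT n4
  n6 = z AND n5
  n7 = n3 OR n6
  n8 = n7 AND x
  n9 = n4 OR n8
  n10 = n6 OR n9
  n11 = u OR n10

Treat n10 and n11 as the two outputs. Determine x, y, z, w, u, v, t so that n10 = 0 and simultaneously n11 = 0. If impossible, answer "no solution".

x=0, y=1, z=0, w=0, u=0, v=0, t=1

Check with x=0, y=1, z=0, w=0, u=0, v=0, t=1:
n1 = t OR w = 1 OR 0 = 1
n2 = NOT n1 = NOT 1 = 0
n3 = y AND n2 = 1 AND 0 = 0
n4 = v AND n3 = 0 AND 0 = 0
n5 = NOT n4 = NOT 0 = 1
n6 = z AND n5 = 0 AND 1 = 0
n7 = n3 OR n6 = 0 OR 0 = 0
n8 = n7 AND x = 0 AND 0 = 0
n9 = n4 OR n8 = 0 OR 0 = 0
n10 = n6 OR n9 = 0 OR 0 = 0
n11 = u OR n10 = 0 OR 0 = 0
So n10 = 0 and n11 = 0.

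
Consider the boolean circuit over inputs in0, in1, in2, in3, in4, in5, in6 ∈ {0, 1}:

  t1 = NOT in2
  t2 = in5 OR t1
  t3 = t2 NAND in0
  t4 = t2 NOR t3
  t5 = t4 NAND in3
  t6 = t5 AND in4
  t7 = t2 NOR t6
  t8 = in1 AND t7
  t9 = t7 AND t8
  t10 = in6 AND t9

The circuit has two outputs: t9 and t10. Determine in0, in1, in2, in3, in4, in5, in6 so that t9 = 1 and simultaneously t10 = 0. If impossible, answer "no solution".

in0=1 in1=1 in2=1 in3=1 in4=0 in5=0 in6=0

Check with in0=1 in1=1 in2=1 in3=1 in4=0 in5=0 in6=0:
t1 = NOT in2 = NOT 1 = 0
t2 = in5 OR t1 = 0 OR 0 = 0
t3 = t2 NAND in0 = 0 NAND 1 = 1
t4 = t2 NOR t3 = 0 NOR 1 = 0
t5 = t4 NAND in3 = 0 NAND 1 = 1
t6 = t5 AND in4 = 1 AND 0 = 0
t7 = t2 NOR t6 = 0 NOR 0 = 1
t8 = in1 AND t7 = 1 AND 1 = 1
t9 = t7 AND t8 = 1 AND 1 = 1
t10 = in6 AND t9 = 0 AND 1 = 0
So t9 = 1 and t10 = 0.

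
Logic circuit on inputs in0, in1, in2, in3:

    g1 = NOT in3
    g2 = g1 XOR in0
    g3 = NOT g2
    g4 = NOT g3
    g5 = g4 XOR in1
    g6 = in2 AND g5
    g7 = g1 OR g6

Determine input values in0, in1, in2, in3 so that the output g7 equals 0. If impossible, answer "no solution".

in0=1 in1=1 in2=1 in3=1

g7 = g1 OR g6 must be 0, so both g1 = 0 and g6 = 0.
Check with in0=1 in1=1 in2=1 in3=1:
g1 = NOT in3 = NOT 1 = 0
g2 = g1 XOR in0 = 0 XOR 1 = 1
g3 = NOT g2 = NOT 1 = 0
g4 = NOT g3 = NOT 0 = 1
g5 = g4 XOR in1 = 1 XOR 1 = 0
g6 = in2 AND g5 = 1 AND 0 = 0
g7 = g1 OR g6 = 0 OR 0 = 0
So g7 = 0 as required.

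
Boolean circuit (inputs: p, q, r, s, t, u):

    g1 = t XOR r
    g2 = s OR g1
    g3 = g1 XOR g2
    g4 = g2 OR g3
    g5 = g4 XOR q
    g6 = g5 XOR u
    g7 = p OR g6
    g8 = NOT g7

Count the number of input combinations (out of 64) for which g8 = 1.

g8 = NOT g7 must be 1, so g7 = 0.
Enumerating the 64 input combinations, 16 give g8 = 1 and 48 give g8 = 0.

16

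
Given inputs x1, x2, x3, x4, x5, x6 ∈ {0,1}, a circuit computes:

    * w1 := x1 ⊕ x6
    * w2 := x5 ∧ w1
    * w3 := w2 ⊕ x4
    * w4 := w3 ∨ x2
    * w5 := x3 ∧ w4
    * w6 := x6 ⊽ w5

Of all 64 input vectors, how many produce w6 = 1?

20

w6 = x6 ⊽ w5 must be 1, so both x6 = 0 and w5 = 0.
w5 = x3 ∧ w4 must be 0, so at least one of x3, w4 is 0.
Enumerating the 64 input combinations, 20 give w6 = 1 and 44 give w6 = 0.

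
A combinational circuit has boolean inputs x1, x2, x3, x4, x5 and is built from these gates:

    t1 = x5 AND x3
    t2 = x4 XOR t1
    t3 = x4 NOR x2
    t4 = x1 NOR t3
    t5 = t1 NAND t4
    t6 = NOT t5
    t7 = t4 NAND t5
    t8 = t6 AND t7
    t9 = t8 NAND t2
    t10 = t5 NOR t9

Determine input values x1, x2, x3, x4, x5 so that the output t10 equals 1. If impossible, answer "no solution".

Check with x1=0, x2=1, x3=1, x4=0, x5=1:
t1 = x5 AND x3 = 1 AND 1 = 1
t2 = x4 XOR t1 = 0 XOR 1 = 1
t3 = x4 NOR x2 = 0 NOR 1 = 0
t4 = x1 NOR t3 = 0 NOR 0 = 1
t5 = t1 NAND t4 = 1 NAND 1 = 0
t6 = NOT t5 = NOT 0 = 1
t7 = t4 NAND t5 = 1 NAND 0 = 1
t8 = t6 AND t7 = 1 AND 1 = 1
t9 = t8 NAND t2 = 1 NAND 1 = 0
t10 = t5 NOR t9 = 0 NOR 0 = 1
So t10 = 1 as required.

x1=0, x2=1, x3=1, x4=0, x5=1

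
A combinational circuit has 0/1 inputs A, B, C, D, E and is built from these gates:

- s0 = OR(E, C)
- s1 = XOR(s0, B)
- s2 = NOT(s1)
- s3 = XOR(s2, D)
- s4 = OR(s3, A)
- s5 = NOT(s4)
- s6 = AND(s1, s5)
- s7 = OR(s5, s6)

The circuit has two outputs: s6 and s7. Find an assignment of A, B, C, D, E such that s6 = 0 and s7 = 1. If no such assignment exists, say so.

Check with A=0 B=0 C=0 D=1 E=0:
s0 = OR(E, C) = OR(0, 0) = 0
s1 = XOR(s0, B) = XOR(0, 0) = 0
s2 = NOT(s1) = NOT 0 = 1
s3 = XOR(s2, D) = XOR(1, 1) = 0
s4 = OR(s3, A) = OR(0, 0) = 0
s5 = NOT(s4) = NOT 0 = 1
s6 = AND(s1, s5) = AND(0, 1) = 0
s7 = OR(s5, s6) = OR(1, 0) = 1
So s6 = 0 and s7 = 1.

A=0 B=0 C=0 D=1 E=0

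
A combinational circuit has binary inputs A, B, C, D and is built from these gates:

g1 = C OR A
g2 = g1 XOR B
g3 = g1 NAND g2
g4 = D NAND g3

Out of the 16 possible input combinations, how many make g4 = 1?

11

g4 = D NAND g3 must be 1, so at least one of D, g3 is 0.
Enumerating the 16 input combinations, 11 give g4 = 1 and 5 give g4 = 0.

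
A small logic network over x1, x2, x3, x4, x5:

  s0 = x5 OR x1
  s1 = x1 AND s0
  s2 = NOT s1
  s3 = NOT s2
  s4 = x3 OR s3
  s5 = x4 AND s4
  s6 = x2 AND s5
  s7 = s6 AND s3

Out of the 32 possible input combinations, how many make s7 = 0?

s7 = s6 AND s3 must be 0, so at least one of s6, s3 is 0.
Enumerating the 32 input combinations, 28 give s7 = 0 and 4 give s7 = 1.

28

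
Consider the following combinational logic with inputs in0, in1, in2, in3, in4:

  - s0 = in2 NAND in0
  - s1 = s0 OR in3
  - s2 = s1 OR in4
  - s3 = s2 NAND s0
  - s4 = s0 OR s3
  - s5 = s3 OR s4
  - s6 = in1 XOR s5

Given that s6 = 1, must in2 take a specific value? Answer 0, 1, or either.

Both values of in2 occur among assignments with s6 = 1:
  in2=0: in0=0, in1=0, in2=0, in3=0, in4=0
  in2=1: in0=0, in1=0, in2=1, in3=0, in4=0

either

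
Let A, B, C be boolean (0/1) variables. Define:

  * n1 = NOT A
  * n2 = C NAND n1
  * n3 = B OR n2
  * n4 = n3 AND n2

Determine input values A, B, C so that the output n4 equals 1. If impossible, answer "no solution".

Check with A=0 B=0 C=0:
n1 = NOT A = NOT 0 = 1
n2 = C NAND n1 = 0 NAND 1 = 1
n3 = B OR n2 = 0 OR 1 = 1
n4 = n3 AND n2 = 1 AND 1 = 1
So n4 = 1 as required.

A=0 B=0 C=0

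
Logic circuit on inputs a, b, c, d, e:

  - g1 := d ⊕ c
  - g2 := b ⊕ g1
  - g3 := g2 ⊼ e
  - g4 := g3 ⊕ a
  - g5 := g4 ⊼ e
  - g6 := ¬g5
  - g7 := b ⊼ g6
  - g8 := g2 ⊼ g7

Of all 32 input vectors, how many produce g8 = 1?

g8 = g2 ⊼ g7 must be 1, so at least one of g2, g7 is 0.
Enumerating the 32 input combinations, 18 give g8 = 1 and 14 give g8 = 0.

18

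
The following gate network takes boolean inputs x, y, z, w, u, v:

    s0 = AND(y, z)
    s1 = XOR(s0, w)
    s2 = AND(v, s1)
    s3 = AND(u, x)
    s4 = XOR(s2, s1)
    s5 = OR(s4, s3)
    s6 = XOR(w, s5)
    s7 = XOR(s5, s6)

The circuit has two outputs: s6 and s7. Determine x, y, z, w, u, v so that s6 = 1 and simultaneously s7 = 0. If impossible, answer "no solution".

Check with x=1, y=1, z=1, w=0, u=1, v=0:
s0 = AND(y, z) = AND(1, 1) = 1
s1 = XOR(s0, w) = XOR(1, 0) = 1
s2 = AND(v, s1) = AND(0, 1) = 0
s3 = AND(u, x) = AND(1, 1) = 1
s4 = XOR(s2, s1) = XOR(0, 1) = 1
s5 = OR(s4, s3) = OR(1, 1) = 1
s6 = XOR(w, s5) = XOR(0, 1) = 1
s7 = XOR(s5, s6) = XOR(1, 1) = 0
So s6 = 1 and s7 = 0.

x=1, y=1, z=1, w=0, u=1, v=0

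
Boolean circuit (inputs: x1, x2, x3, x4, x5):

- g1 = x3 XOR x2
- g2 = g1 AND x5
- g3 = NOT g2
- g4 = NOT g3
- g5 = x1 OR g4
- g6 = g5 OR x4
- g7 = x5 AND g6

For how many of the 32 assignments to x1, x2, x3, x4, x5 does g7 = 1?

14

g7 = x5 AND g6 must be 1, so both x5 = 1 and g6 = 1.
g6 = g5 OR x4 must be 1, so at least one of g5, x4 is 1.
Enumerating the 32 input combinations, 14 give g7 = 1 and 18 give g7 = 0.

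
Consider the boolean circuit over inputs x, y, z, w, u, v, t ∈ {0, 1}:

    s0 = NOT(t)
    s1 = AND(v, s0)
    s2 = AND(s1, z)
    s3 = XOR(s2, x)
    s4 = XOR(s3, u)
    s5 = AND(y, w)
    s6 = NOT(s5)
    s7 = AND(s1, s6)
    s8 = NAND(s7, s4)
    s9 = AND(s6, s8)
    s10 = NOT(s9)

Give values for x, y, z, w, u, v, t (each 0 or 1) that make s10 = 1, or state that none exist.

x=1, y=1, z=1, w=1, u=0, v=0, t=0

s10 = NOT(s9) must be 1, so s9 = 0.
s9 = AND(s6, s8) must be 0, so at least one of s6, s8 is 0.
Check with x=1, y=1, z=1, w=1, u=0, v=0, t=0:
s0 = NOT(t) = NOT 0 = 1
s1 = AND(v, s0) = AND(0, 1) = 0
s2 = AND(s1, z) = AND(0, 1) = 0
s3 = XOR(s2, x) = XOR(0, 1) = 1
s4 = XOR(s3, u) = XOR(1, 0) = 1
s5 = AND(y, w) = AND(1, 1) = 1
s6 = NOT(s5) = NOT 1 = 0
s7 = AND(s1, s6) = AND(0, 0) = 0
s8 = NAND(s7, s4) = NAND(0, 1) = 1
s9 = AND(s6, s8) = AND(0, 1) = 0
s10 = NOT(s9) = NOT 0 = 1
So s10 = 1 as required.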